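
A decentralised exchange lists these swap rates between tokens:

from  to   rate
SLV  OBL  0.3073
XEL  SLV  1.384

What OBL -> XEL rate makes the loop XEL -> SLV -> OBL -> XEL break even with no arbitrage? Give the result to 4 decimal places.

2.3513

Known legs of the cycle: 1.384 × 0.3073 = 0.4253032
For no arbitrage the full-cycle product must be 1, so the missing rate is 1 / 0.4253032 ≈ 2.351264.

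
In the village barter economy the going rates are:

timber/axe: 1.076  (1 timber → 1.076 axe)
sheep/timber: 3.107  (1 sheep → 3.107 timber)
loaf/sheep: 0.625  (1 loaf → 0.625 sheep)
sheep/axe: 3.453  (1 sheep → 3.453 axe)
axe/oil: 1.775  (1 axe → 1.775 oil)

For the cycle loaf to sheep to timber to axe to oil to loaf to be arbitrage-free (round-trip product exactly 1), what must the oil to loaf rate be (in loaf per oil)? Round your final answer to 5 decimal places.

0.26963

Known legs of the cycle: 0.625 × 3.107 × 1.076 × 1.775 = 3.7087870625
For no arbitrage the full-cycle product must be 1, so the missing rate is 1 / 3.7087870625 ≈ 0.2696299.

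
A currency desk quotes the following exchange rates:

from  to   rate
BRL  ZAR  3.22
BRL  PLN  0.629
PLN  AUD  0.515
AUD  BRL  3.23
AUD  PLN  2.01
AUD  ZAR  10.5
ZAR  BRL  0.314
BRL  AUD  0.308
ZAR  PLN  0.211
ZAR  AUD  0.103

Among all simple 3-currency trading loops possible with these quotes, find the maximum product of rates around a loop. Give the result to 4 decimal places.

AUD→ZAR→PLN→AUD: 10.5 × 0.211 × 0.515 = 1.14098
AUD→BRL→ZAR→AUD: 3.23 × 3.22 × 0.103 = 1.07126
AUD→BRL→PLN→AUD: 3.23 × 0.629 × 0.515 = 1.04631
AUD→ZAR→BRL→AUD: 10.5 × 0.314 × 0.308 = 1.01548
Maximum is AUD→ZAR→PLN→AUD at 1.1410; arbitrage exists.

1.1410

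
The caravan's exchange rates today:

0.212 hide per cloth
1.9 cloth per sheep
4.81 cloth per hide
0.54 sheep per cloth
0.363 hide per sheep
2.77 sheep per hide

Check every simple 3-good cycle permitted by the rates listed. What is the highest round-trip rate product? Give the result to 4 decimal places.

1.1158

hide→sheep→cloth→hide: 2.77 × 1.9 × 0.212 = 1.11576
hide→cloth→sheep→hide: 4.81 × 0.54 × 0.363 = 0.94286
Maximum is hide→sheep→cloth→hide at 1.1158; arbitrage exists.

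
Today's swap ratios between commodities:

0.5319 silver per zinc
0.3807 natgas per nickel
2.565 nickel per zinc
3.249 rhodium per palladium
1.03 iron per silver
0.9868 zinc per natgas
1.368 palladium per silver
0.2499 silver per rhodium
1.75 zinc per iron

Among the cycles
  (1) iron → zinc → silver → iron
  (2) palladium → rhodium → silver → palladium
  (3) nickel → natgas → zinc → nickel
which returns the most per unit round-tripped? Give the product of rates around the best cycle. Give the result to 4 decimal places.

1.1107

(1) 1.75 × 0.5319 × 1.03 = 0.95875
(2) 3.249 × 0.2499 × 1.368 = 1.11071
(3) 0.3807 × 0.9868 × 2.565 = 0.96361
Highest is cycle (2) at 1.1107 (>1, arbitrage).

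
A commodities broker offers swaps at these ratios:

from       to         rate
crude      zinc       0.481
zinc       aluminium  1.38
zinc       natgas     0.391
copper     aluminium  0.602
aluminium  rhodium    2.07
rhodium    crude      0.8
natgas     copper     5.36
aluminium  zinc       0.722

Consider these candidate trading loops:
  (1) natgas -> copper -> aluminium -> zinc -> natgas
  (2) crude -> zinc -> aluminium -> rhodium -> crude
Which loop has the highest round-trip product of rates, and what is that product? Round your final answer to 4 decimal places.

1.0992

(1) 5.36 × 0.602 × 0.722 × 0.391 = 0.91091
(2) 0.481 × 1.38 × 2.07 × 0.8 = 1.09922
Highest is cycle (2) at 1.0992 (>1, arbitrage).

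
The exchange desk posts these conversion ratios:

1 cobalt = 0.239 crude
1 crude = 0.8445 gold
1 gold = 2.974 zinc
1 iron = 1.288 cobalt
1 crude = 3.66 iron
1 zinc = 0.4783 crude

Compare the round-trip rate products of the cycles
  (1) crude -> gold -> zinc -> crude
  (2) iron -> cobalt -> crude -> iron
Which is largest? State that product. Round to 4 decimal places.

(1) 0.8445 × 2.974 × 0.4783 = 1.20127
(2) 1.288 × 0.239 × 3.66 = 1.12667
Highest is cycle (1) at 1.2013 (>1, arbitrage).

1.2013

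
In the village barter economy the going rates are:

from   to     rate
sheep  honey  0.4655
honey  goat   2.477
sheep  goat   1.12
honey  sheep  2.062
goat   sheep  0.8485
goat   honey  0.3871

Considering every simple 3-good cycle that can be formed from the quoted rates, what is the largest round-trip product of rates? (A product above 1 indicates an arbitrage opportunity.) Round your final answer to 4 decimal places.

0.9784

honey→goat→sheep→honey: 2.477 × 0.8485 × 0.4655 = 0.97836
honey→sheep→goat→honey: 2.062 × 1.12 × 0.3871 = 0.89398
Maximum is honey→goat→sheep→honey at 0.9784; no arbitrage — every cycle loses value.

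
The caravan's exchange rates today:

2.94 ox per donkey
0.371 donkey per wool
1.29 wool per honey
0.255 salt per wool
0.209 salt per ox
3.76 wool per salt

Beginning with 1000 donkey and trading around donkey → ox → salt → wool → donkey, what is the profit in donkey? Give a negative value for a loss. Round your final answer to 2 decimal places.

1000 donkey × 2.94 = 2940 ox
2940 ox × 0.209 = 614.46 salt
614.46 salt × 3.76 = 2310.3696 wool
2310.3696 wool × 0.371 = 857.1471216 donkey
Net change: 857.1471216 − 1000 = -142.8528784 donkey

-142.85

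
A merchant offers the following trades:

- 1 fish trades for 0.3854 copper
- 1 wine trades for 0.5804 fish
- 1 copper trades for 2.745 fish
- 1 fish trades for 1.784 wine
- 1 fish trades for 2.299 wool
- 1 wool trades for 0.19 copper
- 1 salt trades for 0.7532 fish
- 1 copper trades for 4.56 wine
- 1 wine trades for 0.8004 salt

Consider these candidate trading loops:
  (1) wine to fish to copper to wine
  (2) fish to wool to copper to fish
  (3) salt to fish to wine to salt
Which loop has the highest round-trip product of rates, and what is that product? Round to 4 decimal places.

(1) 0.5804 × 0.3854 × 4.56 = 1.02001
(2) 2.299 × 0.19 × 2.745 = 1.19904
(3) 0.7532 × 1.784 × 0.8004 = 1.07550
Highest is cycle (2) at 1.1990 (>1, arbitrage).

1.1990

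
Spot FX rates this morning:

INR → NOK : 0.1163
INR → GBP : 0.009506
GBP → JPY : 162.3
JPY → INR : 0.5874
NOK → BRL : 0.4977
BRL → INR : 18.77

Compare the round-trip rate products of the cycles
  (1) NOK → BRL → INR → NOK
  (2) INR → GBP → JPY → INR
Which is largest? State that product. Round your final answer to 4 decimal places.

(1) 0.4977 × 18.77 × 0.1163 = 1.08645
(2) 0.009506 × 162.3 × 0.5874 = 0.90625
Highest is cycle (1) at 1.0865 (>1, arbitrage).

1.0865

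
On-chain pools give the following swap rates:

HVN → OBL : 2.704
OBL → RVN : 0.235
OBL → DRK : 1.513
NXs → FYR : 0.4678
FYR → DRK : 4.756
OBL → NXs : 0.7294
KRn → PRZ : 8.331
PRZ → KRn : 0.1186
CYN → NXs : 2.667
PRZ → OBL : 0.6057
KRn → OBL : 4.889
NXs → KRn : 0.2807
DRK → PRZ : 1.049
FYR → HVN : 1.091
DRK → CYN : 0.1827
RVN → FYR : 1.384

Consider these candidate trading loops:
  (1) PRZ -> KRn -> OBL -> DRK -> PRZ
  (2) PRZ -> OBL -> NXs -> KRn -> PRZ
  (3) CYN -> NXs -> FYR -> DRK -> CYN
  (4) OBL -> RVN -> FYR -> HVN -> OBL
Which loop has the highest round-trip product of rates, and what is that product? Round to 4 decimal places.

1.0841

(1) 0.1186 × 4.889 × 1.513 × 1.049 = 0.92028
(2) 0.6057 × 0.7294 × 0.2807 × 8.331 = 1.03315
(3) 2.667 × 0.4678 × 4.756 × 0.1827 = 1.08409
(4) 0.235 × 1.384 × 1.091 × 2.704 = 0.95948
Highest is cycle (3) at 1.0841 (>1, arbitrage).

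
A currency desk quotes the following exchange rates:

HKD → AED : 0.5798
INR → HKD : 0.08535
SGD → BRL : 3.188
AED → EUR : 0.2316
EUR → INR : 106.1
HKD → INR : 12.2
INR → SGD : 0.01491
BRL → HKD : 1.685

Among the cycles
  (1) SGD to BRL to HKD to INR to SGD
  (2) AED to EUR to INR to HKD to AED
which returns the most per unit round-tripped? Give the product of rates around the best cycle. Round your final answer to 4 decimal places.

1.2160

(1) 3.188 × 1.685 × 12.2 × 0.01491 = 0.97714
(2) 0.2316 × 106.1 × 0.08535 × 0.5798 = 1.21601
Highest is cycle (2) at 1.2160 (>1, arbitrage).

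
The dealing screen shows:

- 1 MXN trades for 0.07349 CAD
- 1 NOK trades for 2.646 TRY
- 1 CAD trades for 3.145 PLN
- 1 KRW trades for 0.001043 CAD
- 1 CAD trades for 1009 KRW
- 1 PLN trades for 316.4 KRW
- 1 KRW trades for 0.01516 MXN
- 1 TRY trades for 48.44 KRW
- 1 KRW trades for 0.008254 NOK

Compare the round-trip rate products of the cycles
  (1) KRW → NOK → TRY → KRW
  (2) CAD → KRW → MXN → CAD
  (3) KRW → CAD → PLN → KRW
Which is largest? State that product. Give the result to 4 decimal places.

(1) 0.008254 × 2.646 × 48.44 = 1.05793
(2) 1009 × 0.01516 × 0.07349 = 1.12414
(3) 0.001043 × 3.145 × 316.4 = 1.03787
Highest is cycle (2) at 1.1241 (>1, arbitrage).

1.1241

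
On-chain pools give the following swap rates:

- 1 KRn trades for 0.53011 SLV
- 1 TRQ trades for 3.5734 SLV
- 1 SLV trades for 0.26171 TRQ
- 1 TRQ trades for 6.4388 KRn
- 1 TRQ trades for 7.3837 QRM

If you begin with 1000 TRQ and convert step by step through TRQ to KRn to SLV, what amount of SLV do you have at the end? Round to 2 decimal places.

3413.27

1000 TRQ × 6.4388 = 6438.8 KRn
6438.8 KRn × 0.53011 = 3413.272268 SLV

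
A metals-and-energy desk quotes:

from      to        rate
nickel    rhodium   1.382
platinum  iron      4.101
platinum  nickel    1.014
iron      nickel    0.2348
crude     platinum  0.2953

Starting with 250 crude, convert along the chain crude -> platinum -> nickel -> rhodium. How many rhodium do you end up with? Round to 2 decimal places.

250 crude × 0.2953 = 73.825 platinum
73.825 platinum × 1.014 = 74.85855 nickel
74.85855 nickel × 1.382 = 103.4545161 rhodium

103.45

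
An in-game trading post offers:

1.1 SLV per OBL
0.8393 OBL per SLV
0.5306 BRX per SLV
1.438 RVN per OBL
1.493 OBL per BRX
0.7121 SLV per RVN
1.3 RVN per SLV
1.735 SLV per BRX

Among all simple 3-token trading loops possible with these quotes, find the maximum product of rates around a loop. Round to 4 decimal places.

OBL→SLV→BRX→OBL: 1.1 × 0.5306 × 1.493 = 0.87140
OBL→RVN→SLV→OBL: 1.438 × 0.7121 × 0.8393 = 0.85944
Maximum is OBL→SLV→BRX→OBL at 0.8714; no arbitrage — every cycle loses value.

0.8714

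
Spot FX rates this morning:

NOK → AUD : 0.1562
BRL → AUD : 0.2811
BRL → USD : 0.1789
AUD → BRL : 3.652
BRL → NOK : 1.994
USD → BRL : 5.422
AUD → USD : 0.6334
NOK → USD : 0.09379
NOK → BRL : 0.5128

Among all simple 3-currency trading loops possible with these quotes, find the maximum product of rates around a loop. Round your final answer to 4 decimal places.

NOK→AUD→BRL→NOK: 0.1562 × 3.652 × 1.994 = 1.13746
NOK→USD→BRL→NOK: 0.09379 × 5.422 × 1.994 = 1.01401
BRL→AUD→USD→BRL: 0.2811 × 0.6334 × 5.422 = 0.96538
Maximum is NOK→AUD→BRL→NOK at 1.1375; arbitrage exists.

1.1375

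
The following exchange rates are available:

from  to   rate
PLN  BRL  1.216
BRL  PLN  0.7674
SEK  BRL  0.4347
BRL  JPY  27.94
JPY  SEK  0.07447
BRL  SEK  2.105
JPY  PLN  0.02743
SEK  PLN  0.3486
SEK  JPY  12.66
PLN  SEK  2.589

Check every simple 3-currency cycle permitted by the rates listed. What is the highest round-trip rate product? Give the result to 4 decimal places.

JPY→PLN→BRL→JPY: 0.02743 × 1.216 × 27.94 = 0.93194
JPY→SEK→BRL→JPY: 0.07447 × 0.4347 × 27.94 = 0.90448
JPY→PLN→SEK→JPY: 0.02743 × 2.589 × 12.66 = 0.89907
PLN→BRL→SEK→PLN: 1.216 × 2.105 × 0.3486 = 0.89230
PLN→SEK→BRL→PLN: 2.589 × 0.4347 × 0.7674 = 0.86366
Maximum is JPY→PLN→BRL→JPY at 0.9319; no arbitrage — every cycle loses value.

0.9319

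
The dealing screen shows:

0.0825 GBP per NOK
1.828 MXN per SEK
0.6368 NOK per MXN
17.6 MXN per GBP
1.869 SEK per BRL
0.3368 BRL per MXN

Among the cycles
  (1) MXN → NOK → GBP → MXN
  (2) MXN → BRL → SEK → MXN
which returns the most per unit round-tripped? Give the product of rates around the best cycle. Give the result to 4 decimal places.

(1) 0.6368 × 0.0825 × 17.6 = 0.92463
(2) 0.3368 × 1.869 × 1.828 = 1.15069
Highest is cycle (2) at 1.1507 (>1, arbitrage).

1.1507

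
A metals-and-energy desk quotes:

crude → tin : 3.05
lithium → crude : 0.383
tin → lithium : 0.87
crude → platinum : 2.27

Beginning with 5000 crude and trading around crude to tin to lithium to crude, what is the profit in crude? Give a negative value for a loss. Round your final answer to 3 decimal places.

5000 crude × 3.05 = 15250 tin
15250 tin × 0.87 = 13267.5 lithium
13267.5 lithium × 0.383 = 5081.4525 crude
Net change: 5081.4525 − 5000 = 81.4525 crude

81.453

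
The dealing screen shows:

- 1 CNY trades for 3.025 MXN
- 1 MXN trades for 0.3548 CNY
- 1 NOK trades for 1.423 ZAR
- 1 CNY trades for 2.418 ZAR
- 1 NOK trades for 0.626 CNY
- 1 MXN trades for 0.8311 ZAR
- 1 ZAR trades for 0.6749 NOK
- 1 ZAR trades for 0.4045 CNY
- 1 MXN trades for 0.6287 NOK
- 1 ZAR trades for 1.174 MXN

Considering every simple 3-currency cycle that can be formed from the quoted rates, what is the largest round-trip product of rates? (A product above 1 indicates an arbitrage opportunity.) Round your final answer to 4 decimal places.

CNY→MXN→NOK→CNY: 3.025 × 0.6287 × 0.626 = 1.19054
ZAR→MXN→NOK→ZAR: 1.174 × 0.6287 × 1.423 = 1.05031
CNY→ZAR→NOK→CNY: 2.418 × 0.6749 × 0.626 = 1.02157
CNY→MXN→ZAR→CNY: 3.025 × 0.8311 × 0.4045 = 1.01694
CNY→ZAR→MXN→CNY: 2.418 × 1.174 × 0.3548 = 1.00718
Maximum is CNY→MXN→NOK→CNY at 1.1905; arbitrage exists.

1.1905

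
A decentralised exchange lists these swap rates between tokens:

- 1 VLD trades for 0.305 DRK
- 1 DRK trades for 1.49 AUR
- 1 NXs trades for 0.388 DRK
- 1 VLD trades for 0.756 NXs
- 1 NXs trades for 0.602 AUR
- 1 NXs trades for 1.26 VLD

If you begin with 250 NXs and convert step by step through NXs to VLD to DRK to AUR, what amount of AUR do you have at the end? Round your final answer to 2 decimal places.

250 NXs × 1.26 = 315 VLD
315 VLD × 0.305 = 96.075 DRK
96.075 DRK × 1.49 = 143.15175 AUR

143.15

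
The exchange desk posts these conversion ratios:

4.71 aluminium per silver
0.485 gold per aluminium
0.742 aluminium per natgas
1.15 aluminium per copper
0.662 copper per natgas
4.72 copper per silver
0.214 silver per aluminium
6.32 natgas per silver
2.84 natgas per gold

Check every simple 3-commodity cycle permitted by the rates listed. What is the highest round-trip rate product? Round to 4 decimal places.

aluminium→silver→copper→aluminium: 0.214 × 4.72 × 1.15 = 1.16159
aluminium→gold→natgas→aluminium: 0.485 × 2.84 × 0.742 = 1.02203
aluminium→silver→natgas→aluminium: 0.214 × 6.32 × 0.742 = 1.00354
Maximum is aluminium→silver→copper→aluminium at 1.1616; arbitrage exists.

1.1616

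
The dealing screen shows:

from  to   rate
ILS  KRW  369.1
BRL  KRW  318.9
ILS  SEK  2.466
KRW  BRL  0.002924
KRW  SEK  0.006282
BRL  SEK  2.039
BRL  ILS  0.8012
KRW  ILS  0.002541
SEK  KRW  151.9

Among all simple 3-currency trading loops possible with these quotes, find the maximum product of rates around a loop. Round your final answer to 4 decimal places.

KRW→ILS→SEK→KRW: 0.002541 × 2.466 × 151.9 = 0.95182
KRW→BRL→SEK→KRW: 0.002924 × 2.039 × 151.9 = 0.90563
KRW→BRL→ILS→KRW: 0.002924 × 0.8012 × 369.1 = 0.86469
Maximum is KRW→ILS→SEK→KRW at 0.9518; no arbitrage — every cycle loses value.

0.9518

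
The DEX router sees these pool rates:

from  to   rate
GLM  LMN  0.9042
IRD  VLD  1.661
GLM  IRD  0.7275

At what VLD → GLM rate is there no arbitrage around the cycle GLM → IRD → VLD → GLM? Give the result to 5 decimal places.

0.82756

Known legs of the cycle: 0.7275 × 1.661 = 1.2083775
For no arbitrage the full-cycle product must be 1, so the missing rate is 1 / 1.2083775 ≈ 0.8275560.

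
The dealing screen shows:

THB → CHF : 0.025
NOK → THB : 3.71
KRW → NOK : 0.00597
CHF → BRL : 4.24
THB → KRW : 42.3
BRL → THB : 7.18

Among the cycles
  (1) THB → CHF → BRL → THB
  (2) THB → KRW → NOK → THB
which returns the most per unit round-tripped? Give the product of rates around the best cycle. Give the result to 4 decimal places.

0.9369

(1) 0.025 × 4.24 × 7.18 = 0.76108
(2) 42.3 × 0.00597 × 3.71 = 0.93689
Highest is cycle (2) at 0.9369 (≤1, no arbitrage).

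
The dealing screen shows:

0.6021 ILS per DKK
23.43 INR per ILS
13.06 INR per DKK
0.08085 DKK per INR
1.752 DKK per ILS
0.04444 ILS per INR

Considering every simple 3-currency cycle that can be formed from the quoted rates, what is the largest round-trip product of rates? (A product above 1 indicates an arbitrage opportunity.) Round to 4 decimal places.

1.1406

INR→DKK→ILS→INR: 0.08085 × 0.6021 × 23.43 = 1.14057
INR→ILS→DKK→INR: 0.04444 × 1.752 × 13.06 = 1.01684
Maximum is INR→DKK→ILS→INR at 1.1406; arbitrage exists.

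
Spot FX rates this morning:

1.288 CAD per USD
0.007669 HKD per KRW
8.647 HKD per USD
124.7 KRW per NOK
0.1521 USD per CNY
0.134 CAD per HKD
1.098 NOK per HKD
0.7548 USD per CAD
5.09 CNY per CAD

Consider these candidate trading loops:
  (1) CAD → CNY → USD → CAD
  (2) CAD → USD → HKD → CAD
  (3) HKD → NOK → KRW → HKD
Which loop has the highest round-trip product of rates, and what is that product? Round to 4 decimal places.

1.0500

(1) 5.09 × 0.1521 × 1.288 = 0.99716
(2) 0.7548 × 8.647 × 0.134 = 0.87459
(3) 1.098 × 124.7 × 0.007669 = 1.05004
Highest is cycle (3) at 1.0500 (>1, arbitrage).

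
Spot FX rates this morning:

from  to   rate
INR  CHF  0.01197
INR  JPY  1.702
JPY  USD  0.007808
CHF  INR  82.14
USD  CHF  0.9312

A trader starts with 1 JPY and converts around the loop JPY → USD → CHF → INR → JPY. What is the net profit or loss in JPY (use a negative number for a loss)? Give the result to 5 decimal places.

1 JPY × 0.007808 = 0.007808 USD
0.007808 USD × 0.9312 = 0.0072708096 CHF
0.0072708096 CHF × 82.14 = 0.597224300544 INR
0.597224300544 INR × 1.702 = 1.016475759525888 JPY
Net change: 1.016475759525888 − 1 = 0.016475759525888 JPY

0.01648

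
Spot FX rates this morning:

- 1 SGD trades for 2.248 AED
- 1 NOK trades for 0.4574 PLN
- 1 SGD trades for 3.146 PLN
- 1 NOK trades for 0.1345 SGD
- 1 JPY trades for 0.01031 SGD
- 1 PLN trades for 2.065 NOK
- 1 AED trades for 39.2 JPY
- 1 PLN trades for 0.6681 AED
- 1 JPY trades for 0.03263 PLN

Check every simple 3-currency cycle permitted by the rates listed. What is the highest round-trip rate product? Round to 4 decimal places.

AED→JPY→SGD→AED: 39.2 × 0.01031 × 2.248 = 0.90853
SGD→PLN→NOK→SGD: 3.146 × 2.065 × 0.1345 = 0.87378
AED→JPY→PLN→AED: 39.2 × 0.03263 × 0.6681 = 0.85456
Maximum is AED→JPY→SGD→AED at 0.9085; no arbitrage — every cycle loses value.

0.9085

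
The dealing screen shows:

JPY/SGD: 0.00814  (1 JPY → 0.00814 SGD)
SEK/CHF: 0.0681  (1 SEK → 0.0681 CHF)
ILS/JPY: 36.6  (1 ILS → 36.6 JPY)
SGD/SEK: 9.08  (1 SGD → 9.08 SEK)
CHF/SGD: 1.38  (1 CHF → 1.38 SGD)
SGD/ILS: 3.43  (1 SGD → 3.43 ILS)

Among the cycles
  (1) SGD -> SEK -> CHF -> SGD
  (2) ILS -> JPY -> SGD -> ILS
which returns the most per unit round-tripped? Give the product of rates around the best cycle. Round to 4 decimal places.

(1) 9.08 × 0.0681 × 1.38 = 0.85332
(2) 36.6 × 0.00814 × 3.43 = 1.02188
Highest is cycle (2) at 1.0219 (>1, arbitrage).

1.0219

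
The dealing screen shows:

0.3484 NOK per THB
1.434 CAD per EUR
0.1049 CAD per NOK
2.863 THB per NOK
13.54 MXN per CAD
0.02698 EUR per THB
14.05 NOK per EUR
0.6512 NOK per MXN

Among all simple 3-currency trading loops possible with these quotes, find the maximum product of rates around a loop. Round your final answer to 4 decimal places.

THB→EUR→NOK→THB: 0.02698 × 14.05 × 2.863 = 1.08527
MXN→NOK→CAD→MXN: 0.6512 × 0.1049 × 13.54 = 0.92493
Maximum is THB→EUR→NOK→THB at 1.0853; arbitrage exists.

1.0853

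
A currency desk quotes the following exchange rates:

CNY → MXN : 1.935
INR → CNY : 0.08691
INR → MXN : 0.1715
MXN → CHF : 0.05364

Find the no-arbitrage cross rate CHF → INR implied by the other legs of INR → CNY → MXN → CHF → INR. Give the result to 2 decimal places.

Known legs of the cycle: 0.08691 × 1.935 × 0.05364 = 0.009020684394
For no arbitrage the full-cycle product must be 1, so the missing rate is 1 / 0.009020684394 ≈ 110.8563.

110.86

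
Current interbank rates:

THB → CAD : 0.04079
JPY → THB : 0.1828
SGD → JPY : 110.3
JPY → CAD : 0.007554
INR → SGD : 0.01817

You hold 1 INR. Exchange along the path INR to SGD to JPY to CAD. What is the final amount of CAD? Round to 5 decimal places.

0.01514

1 INR × 0.01817 = 0.01817 SGD
0.01817 SGD × 110.3 = 2.004151 JPY
2.004151 JPY × 0.007554 = 0.015139356654 CAD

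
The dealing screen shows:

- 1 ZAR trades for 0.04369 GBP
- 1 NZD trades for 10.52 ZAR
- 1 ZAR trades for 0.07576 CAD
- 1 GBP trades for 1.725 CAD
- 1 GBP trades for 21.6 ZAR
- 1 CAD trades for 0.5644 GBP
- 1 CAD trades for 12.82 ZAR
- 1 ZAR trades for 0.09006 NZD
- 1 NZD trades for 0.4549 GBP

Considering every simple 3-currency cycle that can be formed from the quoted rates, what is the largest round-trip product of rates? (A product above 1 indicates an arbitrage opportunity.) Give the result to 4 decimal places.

CAD→ZAR→GBP→CAD: 12.82 × 0.04369 × 1.725 = 0.96618
CAD→GBP→ZAR→CAD: 0.5644 × 21.6 × 0.07576 = 0.92359
NZD→GBP→ZAR→NZD: 0.4549 × 21.6 × 0.09006 = 0.88492
Maximum is CAD→ZAR→GBP→CAD at 0.9662; no arbitrage — every cycle loses value.

0.9662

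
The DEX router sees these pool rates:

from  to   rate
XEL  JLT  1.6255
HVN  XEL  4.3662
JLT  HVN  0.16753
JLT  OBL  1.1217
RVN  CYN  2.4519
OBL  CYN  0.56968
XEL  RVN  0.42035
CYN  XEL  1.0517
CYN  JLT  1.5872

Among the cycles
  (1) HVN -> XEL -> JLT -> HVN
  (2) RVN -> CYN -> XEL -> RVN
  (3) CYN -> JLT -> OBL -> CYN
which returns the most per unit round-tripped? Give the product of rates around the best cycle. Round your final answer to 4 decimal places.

1.1890

(1) 4.3662 × 1.6255 × 0.16753 = 1.18900
(2) 2.4519 × 1.0517 × 0.42035 = 1.08394
(3) 1.5872 × 1.1217 × 0.56968 = 1.01424
Highest is cycle (1) at 1.1890 (>1, arbitrage).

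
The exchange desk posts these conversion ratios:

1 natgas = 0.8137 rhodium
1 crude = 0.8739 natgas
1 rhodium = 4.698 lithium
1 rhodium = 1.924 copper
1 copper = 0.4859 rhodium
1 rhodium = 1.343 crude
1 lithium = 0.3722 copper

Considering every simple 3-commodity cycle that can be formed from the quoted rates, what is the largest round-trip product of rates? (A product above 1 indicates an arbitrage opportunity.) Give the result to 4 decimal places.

rhodium→crude→natgas→rhodium: 1.343 × 0.8739 × 0.8137 = 0.95500
rhodium→lithium→copper→rhodium: 4.698 × 0.3722 × 0.4859 = 0.84964
Maximum is rhodium→crude→natgas→rhodium at 0.9550; no arbitrage — every cycle loses value.

0.9550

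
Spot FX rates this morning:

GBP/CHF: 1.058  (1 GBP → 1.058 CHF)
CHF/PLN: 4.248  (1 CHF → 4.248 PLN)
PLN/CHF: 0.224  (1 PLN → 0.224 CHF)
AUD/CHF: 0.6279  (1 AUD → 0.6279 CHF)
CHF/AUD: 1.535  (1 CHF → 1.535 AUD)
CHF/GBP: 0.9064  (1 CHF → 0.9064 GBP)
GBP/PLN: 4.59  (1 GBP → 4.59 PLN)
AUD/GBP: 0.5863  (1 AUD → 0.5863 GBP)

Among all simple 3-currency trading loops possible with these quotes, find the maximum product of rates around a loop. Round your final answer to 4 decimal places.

CHF→AUD→GBP→CHF: 1.535 × 0.5863 × 1.058 = 0.95217
PLN→CHF→GBP→PLN: 0.224 × 0.9064 × 4.59 = 0.93192
Maximum is CHF→AUD→GBP→CHF at 0.9522; no arbitrage — every cycle loses value.

0.9522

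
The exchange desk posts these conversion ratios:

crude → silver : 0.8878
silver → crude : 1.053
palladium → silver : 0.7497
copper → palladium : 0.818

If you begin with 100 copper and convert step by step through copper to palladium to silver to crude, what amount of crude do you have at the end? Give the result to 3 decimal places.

100 copper × 0.818 = 81.8 palladium
81.8 palladium × 0.7497 = 61.32546 silver
61.32546 silver × 1.053 = 64.57570938 crude

64.576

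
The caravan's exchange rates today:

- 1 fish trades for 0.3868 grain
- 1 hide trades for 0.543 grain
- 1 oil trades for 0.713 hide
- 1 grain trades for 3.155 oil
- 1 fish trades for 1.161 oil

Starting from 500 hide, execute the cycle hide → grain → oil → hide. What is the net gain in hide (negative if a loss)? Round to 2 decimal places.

110.74

500 hide × 0.543 = 271.5 grain
271.5 grain × 3.155 = 856.5825 oil
856.5825 oil × 0.713 = 610.7433225 hide
Net change: 610.7433225 − 500 = 110.7433225 hide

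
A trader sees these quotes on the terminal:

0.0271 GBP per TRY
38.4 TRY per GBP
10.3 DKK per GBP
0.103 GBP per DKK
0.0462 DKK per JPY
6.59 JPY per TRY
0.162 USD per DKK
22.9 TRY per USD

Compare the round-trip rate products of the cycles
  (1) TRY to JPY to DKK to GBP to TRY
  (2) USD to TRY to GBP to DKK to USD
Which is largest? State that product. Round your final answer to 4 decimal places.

(1) 6.59 × 0.0462 × 0.103 × 38.4 = 1.20419
(2) 22.9 × 0.0271 × 10.3 × 0.162 = 1.03552
Highest is cycle (1) at 1.2042 (>1, arbitrage).

1.2042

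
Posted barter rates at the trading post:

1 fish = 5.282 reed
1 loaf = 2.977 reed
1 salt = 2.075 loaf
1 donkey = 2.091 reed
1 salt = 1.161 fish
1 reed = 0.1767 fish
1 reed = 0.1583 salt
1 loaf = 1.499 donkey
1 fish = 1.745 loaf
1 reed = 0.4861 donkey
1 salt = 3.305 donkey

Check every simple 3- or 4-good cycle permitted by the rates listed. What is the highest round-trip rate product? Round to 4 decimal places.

1.0940

salt→donkey→reed→salt: 3.305 × 2.091 × 0.1583 = 1.09397
salt→loaf→donkey→reed→salt: 2.075 × 1.499 × 2.091 × 0.1583 = 1.02957
salt→loaf→reed→salt: 2.075 × 2.977 × 0.1583 = 0.97786
fish→reed→salt→fish: 5.282 × 0.1583 × 1.161 = 0.97076
fish→loaf→donkey→reed→fish: 1.745 × 1.499 × 2.091 × 0.1767 = 0.96647
fish→loaf→reed→salt→fish: 1.745 × 2.977 × 0.1583 × 1.161 = 0.95475
fish→loaf→reed→fish: 1.745 × 2.977 × 0.1767 = 0.91793
Maximum is salt→donkey→reed→salt at 1.0940; arbitrage exists.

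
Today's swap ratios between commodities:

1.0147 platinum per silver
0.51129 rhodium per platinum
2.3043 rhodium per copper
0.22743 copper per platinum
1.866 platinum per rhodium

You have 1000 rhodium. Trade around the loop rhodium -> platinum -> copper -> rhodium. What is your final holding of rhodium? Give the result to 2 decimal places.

977.91

1000 rhodium × 1.866 = 1866 platinum
1866 platinum × 0.22743 = 424.38438 copper
424.38438 copper × 2.3043 = 977.908926834 rhodium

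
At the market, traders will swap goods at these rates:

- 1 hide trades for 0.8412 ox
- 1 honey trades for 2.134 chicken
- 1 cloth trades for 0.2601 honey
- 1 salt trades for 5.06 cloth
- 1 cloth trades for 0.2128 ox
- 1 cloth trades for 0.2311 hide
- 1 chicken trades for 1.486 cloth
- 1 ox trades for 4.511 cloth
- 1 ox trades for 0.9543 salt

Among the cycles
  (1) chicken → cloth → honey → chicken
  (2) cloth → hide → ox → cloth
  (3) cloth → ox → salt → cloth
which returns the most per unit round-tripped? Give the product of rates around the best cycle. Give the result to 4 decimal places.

1.0276

(1) 1.486 × 0.2601 × 2.134 = 0.82481
(2) 0.2311 × 0.8412 × 4.511 = 0.87694
(3) 0.2128 × 0.9543 × 5.06 = 1.02756
Highest is cycle (3) at 1.0276 (>1, arbitrage).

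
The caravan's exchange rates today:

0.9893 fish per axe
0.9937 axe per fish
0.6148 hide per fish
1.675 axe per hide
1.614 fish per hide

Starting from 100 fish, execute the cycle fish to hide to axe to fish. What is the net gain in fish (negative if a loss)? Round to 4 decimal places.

1.8771

100 fish × 0.6148 = 61.48 hide
61.48 hide × 1.675 = 102.979 axe
102.979 axe × 0.9893 = 101.8771247 fish
Net change: 101.8771247 − 100 = 1.8771247 fish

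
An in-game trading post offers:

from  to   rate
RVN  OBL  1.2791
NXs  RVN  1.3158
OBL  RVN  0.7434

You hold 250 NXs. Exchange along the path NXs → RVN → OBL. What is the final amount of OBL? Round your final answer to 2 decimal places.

420.76

250 NXs × 1.3158 = 328.95 RVN
328.95 RVN × 1.2791 = 420.759945 OBL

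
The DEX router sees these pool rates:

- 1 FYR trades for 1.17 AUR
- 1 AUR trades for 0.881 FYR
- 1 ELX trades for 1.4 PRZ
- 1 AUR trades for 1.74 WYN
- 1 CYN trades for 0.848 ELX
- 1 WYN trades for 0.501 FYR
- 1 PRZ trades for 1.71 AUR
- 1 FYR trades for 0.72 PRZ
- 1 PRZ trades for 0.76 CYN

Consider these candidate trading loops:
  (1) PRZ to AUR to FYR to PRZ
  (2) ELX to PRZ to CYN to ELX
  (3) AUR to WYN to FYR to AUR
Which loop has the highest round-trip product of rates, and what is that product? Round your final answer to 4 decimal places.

(1) 1.71 × 0.881 × 0.72 = 1.08469
(2) 1.4 × 0.76 × 0.848 = 0.90227
(3) 1.74 × 0.501 × 1.17 = 1.01994
Highest is cycle (1) at 1.0847 (>1, arbitrage).

1.0847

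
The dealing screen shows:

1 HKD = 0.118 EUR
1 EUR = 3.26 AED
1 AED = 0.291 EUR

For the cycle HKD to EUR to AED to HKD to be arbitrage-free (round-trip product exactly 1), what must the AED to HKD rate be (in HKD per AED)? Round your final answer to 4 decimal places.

Known legs of the cycle: 0.118 × 3.26 = 0.38468
For no arbitrage the full-cycle product must be 1, so the missing rate is 1 / 0.38468 ≈ 2.599563.

2.5996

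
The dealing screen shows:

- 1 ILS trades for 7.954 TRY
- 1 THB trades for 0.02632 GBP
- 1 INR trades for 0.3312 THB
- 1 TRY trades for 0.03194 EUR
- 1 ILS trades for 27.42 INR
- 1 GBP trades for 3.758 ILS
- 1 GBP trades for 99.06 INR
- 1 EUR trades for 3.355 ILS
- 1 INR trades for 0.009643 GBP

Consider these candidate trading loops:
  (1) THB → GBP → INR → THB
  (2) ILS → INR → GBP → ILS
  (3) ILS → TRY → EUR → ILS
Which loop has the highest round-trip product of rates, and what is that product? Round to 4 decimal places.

0.9937

(1) 0.02632 × 99.06 × 0.3312 = 0.86352
(2) 27.42 × 0.009643 × 3.758 = 0.99366
(3) 7.954 × 0.03194 × 3.355 = 0.85234
Highest is cycle (2) at 0.9937 (≤1, no arbitrage).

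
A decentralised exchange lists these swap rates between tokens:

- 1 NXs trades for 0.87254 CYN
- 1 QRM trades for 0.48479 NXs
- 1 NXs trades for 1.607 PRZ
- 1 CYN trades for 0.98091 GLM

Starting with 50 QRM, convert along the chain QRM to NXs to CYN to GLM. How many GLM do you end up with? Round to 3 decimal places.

20.746

50 QRM × 0.48479 = 24.2395 NXs
24.2395 NXs × 0.87254 = 21.14993333 CYN
21.14993333 CYN × 0.98091 = 20.7461811027303 GLM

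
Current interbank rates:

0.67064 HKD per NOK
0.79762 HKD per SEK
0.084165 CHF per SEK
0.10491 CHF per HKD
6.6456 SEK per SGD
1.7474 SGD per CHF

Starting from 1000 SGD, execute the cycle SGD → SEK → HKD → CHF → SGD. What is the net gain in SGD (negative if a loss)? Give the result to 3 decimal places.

1000 SGD × 6.6456 = 6645.6 SEK
6645.6 SEK × 0.79762 = 5300.663472 HKD
5300.663472 HKD × 0.10491 = 556.09260484752 CHF
556.09260484752 CHF × 1.7474 = 971.716217710556448 SGD
Net change: 971.716217710556448 − 1000 = -28.283782289443552 SGD

-28.284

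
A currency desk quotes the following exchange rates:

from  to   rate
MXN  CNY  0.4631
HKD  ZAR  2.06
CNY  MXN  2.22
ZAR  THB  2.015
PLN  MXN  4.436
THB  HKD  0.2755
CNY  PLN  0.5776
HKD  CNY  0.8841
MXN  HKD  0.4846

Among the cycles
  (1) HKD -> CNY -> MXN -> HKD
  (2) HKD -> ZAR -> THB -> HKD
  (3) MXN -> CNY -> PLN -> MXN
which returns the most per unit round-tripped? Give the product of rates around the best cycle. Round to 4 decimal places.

(1) 0.8841 × 2.22 × 0.4846 = 0.95113
(2) 2.06 × 2.015 × 0.2755 = 1.14357
(3) 0.4631 × 0.5776 × 4.436 = 1.18657
Highest is cycle (3) at 1.1866 (>1, arbitrage).

1.1866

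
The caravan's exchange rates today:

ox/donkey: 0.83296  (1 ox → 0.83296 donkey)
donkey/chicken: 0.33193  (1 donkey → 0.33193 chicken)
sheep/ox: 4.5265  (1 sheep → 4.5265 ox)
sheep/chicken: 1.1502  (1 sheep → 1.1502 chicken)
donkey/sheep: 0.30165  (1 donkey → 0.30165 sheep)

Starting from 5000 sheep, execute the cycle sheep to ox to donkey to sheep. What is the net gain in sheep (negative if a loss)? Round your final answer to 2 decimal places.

686.70

5000 sheep × 4.5265 = 22632.5 ox
22632.5 ox × 0.83296 = 18851.9672 donkey
18851.9672 donkey × 0.30165 = 5686.69590588 sheep
Net change: 5686.69590588 − 5000 = 686.69590588 sheep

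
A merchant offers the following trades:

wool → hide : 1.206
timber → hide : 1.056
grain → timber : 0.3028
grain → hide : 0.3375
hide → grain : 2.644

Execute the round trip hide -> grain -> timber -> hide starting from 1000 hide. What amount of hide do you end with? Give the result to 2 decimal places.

1000 hide × 2.644 = 2644 grain
2644 grain × 0.3028 = 800.6032 timber
800.6032 timber × 1.056 = 845.4369792 hide

845.44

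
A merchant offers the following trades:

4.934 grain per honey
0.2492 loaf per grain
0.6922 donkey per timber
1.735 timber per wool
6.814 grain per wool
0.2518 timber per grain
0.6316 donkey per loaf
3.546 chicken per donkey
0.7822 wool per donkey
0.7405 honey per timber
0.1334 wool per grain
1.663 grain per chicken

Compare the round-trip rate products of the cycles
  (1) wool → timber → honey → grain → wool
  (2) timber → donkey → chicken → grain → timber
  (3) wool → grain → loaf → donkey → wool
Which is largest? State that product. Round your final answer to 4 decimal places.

(1) 1.735 × 0.7405 × 4.934 × 0.1334 = 0.84563
(2) 0.6922 × 3.546 × 1.663 × 0.2518 = 1.02782
(3) 6.814 × 0.2492 × 0.6316 × 0.7822 = 0.83890
Highest is cycle (2) at 1.0278 (>1, arbitrage).

1.0278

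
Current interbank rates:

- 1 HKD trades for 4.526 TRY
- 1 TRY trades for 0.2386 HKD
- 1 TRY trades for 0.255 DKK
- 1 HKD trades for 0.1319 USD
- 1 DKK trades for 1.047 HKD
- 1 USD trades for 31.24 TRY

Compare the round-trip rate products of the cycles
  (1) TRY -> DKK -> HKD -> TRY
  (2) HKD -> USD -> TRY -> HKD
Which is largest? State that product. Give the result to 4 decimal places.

1.2084

(1) 0.255 × 1.047 × 4.526 = 1.20837
(2) 0.1319 × 31.24 × 0.2386 = 0.98316
Highest is cycle (1) at 1.2084 (>1, arbitrage).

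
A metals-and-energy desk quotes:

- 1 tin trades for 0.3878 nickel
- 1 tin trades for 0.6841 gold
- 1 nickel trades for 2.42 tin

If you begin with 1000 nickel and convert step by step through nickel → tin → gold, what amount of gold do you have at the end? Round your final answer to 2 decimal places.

1000 nickel × 2.42 = 2420 tin
2420 tin × 0.6841 = 1655.522 gold

1655.52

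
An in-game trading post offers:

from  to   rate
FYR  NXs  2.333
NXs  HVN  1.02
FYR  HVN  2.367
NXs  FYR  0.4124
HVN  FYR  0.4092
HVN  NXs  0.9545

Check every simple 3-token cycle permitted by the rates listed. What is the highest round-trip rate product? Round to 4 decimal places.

NXs→HVN→FYR→NXs: 1.02 × 0.4092 × 2.333 = 0.97376
NXs→FYR→HVN→NXs: 0.4124 × 2.367 × 0.9545 = 0.93174
Maximum is NXs→HVN→FYR→NXs at 0.9738; no arbitrage — every cycle loses value.

0.9738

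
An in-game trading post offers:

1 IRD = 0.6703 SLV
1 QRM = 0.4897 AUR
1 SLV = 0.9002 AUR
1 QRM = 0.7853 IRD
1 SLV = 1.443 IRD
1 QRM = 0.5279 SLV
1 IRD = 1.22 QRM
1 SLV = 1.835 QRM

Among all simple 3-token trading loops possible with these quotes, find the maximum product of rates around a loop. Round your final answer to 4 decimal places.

0.9659

IRD→SLV→QRM→IRD: 0.6703 × 1.835 × 0.7853 = 0.96592
IRD→QRM→SLV→IRD: 1.22 × 0.5279 × 1.443 = 0.92935
Maximum is IRD→SLV→QRM→IRD at 0.9659; no arbitrage — every cycle loses value.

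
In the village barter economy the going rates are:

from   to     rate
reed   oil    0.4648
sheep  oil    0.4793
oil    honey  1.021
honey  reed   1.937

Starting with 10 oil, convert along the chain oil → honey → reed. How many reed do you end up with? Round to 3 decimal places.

10 oil × 1.021 = 10.21 honey
10.21 honey × 1.937 = 19.77677 reed

19.777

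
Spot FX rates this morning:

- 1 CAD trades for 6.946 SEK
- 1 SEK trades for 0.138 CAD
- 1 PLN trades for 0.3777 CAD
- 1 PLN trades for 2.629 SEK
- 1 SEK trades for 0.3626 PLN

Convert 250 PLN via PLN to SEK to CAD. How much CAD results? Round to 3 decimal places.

250 PLN × 2.629 = 657.25 SEK
657.25 SEK × 0.138 = 90.7005 CAD

90.701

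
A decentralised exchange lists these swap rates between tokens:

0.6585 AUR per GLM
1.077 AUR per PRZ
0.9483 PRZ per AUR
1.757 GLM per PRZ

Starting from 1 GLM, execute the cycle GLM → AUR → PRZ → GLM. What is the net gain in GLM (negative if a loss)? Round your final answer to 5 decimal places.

0.09717

1 GLM × 0.6585 = 0.6585 AUR
0.6585 AUR × 0.9483 = 0.62445555 PRZ
0.62445555 PRZ × 1.757 = 1.09716840135 GLM
Net change: 1.09716840135 − 1 = 0.09716840135 GLM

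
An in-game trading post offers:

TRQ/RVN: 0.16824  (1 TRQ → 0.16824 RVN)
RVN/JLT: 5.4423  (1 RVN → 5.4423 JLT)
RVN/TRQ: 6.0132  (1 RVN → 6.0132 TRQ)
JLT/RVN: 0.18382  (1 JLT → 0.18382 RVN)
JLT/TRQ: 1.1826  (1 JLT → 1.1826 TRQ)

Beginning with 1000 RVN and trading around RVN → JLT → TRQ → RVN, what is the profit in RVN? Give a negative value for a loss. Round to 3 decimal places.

1000 RVN × 5.4423 = 5442.3 JLT
5442.3 JLT × 1.1826 = 6436.06398 TRQ
6436.06398 TRQ × 0.16824 = 1082.8034039952 RVN
Net change: 1082.8034039952 − 1000 = 82.8034039952 RVN

82.803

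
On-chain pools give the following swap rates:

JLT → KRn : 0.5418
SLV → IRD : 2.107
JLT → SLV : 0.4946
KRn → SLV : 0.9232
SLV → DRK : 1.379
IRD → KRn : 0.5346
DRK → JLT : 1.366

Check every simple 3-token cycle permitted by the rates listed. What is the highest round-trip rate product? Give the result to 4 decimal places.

1.0399

IRD→KRn→SLV→IRD: 0.5346 × 0.9232 × 2.107 = 1.03989
DRK→JLT→SLV→DRK: 1.366 × 0.4946 × 1.379 = 0.93168
Maximum is IRD→KRn→SLV→IRD at 1.0399; arbitrage exists.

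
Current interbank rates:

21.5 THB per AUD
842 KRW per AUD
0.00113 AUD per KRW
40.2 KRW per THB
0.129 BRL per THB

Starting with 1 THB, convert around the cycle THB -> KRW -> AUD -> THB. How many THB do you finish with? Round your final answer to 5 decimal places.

1 THB × 40.2 = 40.2 KRW
40.2 KRW × 0.00113 = 0.045426 AUD
0.045426 AUD × 21.5 = 0.976659 THB

0.97666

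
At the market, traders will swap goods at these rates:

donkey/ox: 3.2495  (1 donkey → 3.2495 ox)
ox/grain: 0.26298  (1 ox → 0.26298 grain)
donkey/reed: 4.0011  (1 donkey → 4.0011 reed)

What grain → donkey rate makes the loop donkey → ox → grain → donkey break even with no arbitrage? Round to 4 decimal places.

Known legs of the cycle: 3.2495 × 0.26298 = 0.85455351
For no arbitrage the full-cycle product must be 1, so the missing rate is 1 / 0.85455351 ≈ 1.170202.

1.1702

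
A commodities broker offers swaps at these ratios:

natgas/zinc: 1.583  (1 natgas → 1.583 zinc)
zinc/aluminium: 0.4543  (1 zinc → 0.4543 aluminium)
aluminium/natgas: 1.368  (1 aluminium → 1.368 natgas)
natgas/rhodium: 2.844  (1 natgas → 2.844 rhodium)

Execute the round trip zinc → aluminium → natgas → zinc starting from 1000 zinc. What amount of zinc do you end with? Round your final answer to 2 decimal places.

983.81

1000 zinc × 0.4543 = 454.3 aluminium
454.3 aluminium × 1.368 = 621.4824 natgas
621.4824 natgas × 1.583 = 983.8066392 zinc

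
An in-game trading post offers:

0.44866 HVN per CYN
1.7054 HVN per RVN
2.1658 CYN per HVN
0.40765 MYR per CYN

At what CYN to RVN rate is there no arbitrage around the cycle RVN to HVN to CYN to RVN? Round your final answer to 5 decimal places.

Known legs of the cycle: 1.7054 × 2.1658 = 3.69355532
For no arbitrage the full-cycle product must be 1, so the missing rate is 1 / 3.69355532 ≈ 0.2707418.

0.27074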